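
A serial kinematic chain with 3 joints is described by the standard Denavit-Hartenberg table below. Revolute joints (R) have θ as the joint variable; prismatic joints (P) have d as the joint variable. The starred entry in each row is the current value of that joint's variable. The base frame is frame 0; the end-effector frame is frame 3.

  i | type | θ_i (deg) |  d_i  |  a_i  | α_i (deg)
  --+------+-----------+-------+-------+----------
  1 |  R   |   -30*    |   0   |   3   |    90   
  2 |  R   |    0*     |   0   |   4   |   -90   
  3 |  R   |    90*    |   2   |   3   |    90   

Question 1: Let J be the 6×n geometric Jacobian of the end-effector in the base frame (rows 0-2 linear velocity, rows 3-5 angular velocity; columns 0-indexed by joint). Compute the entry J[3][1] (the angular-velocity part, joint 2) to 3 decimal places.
axis z_1 = (-0.5000,-0.8660,0.0000); lever o_n−o_1 = (4.9641,0.5981,2.0000)
cross product → J_v[:, 1] = (-1.7321,1.0000,4.0000)
J_ω[:, 1] = z_1
entry J[3][1] = -0.5000

-0.500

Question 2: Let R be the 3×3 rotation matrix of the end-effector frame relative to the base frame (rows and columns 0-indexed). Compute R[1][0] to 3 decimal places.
0.866

End-effector x-axis (col 0 of R) = (0.5000,0.8660,0.0000)
R[1][0] = 0.8660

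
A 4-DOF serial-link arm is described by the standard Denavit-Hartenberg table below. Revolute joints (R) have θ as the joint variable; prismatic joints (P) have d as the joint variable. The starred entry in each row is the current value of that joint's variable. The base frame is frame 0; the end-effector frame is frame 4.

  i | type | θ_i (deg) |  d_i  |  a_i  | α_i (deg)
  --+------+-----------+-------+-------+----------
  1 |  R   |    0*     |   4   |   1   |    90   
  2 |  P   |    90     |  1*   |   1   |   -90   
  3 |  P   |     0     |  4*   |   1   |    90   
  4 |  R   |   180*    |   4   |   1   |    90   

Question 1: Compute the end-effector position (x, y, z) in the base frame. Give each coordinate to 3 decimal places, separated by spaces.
after link 1: o_1 = (1.0000, 0.0000, 4.0000)
after link 2: o_2 = (1.0000, -1.0000, 5.0000)
after link 3: o_3 = (-3.0000, -1.0000, 6.0000)
after link 4: o_4 = (-3.0000, -5.0000, 5.0000)

-3.000 -5.000 5.000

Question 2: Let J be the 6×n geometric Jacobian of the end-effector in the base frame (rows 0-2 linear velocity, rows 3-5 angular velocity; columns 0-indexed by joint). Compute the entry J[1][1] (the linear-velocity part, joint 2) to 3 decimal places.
-1.000

prismatic axis z_1 = (0.0000,-1.0000,0.0000)
J_v[:, 1] = z_1; J_ω[:, 1] = (0,0,0)
entry J[1][1] = -1.0000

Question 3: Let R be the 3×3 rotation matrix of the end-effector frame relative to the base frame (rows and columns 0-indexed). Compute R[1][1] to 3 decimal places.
End-effector y-axis (col 1 of R) = (0.0000,-1.0000,0.0000)
R[1][1] = -1.0000

-1.000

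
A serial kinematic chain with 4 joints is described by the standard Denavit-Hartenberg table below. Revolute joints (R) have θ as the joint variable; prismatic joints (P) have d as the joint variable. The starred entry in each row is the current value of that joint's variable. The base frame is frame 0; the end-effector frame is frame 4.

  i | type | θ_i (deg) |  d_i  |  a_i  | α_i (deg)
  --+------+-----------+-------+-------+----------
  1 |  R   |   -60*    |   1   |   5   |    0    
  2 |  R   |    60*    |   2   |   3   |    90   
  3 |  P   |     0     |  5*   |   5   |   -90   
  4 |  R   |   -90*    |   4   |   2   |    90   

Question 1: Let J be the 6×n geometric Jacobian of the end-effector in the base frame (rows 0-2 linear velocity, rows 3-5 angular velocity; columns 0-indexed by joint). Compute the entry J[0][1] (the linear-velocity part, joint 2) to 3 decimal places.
7.000

axis z_1 = (0.0000,0.0000,1.0000); lever o_n−o_1 = (8.0000,-7.0000,6.0000)
cross product → J_v[:, 1] = (7.0000,8.0000,-0.0000)
J_ω[:, 1] = z_1
entry J[0][1] = 7.0000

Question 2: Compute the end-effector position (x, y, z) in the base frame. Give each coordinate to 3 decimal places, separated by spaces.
after link 1: o_1 = (2.5000, -4.3301, 1.0000)
after link 2: o_2 = (5.5000, -4.3301, 3.0000)
after link 3: o_3 = (10.5000, -9.3301, 3.0000)
after link 4: o_4 = (10.5000, -11.3301, 7.0000)

10.500 -11.330 7.000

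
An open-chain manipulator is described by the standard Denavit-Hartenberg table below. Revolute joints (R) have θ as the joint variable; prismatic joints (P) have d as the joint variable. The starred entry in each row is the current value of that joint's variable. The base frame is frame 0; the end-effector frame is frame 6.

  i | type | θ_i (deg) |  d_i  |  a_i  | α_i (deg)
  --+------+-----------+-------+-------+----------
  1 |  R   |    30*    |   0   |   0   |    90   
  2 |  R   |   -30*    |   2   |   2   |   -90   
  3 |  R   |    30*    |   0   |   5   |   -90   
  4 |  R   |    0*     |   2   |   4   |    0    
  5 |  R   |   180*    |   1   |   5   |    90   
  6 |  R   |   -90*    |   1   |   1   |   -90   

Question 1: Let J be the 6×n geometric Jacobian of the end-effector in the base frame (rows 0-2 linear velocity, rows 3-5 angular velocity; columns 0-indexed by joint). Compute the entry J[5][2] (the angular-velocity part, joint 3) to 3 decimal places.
0.866

axis z_2 = (0.4330,0.2500,0.8660); lever o_n−o_2 = (-0.4510,4.0490,-2.0981)
cross product → J_v[:, 2] = (-4.0311,0.5179,1.8660)
J_ω[:, 2] = z_2
entry J[5][2] = 0.8660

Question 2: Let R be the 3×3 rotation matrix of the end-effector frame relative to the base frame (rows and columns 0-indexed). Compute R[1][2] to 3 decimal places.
-0.808

End-effector z-axis (col 2 of R) = (-0.3995,-0.8080,0.4330)
R[1][2] = -0.8080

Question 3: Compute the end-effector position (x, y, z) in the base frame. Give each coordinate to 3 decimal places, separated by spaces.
2.049 3.183 -3.098

after link 1: o_1 = (0.0000, 0.0000, 0.0000)
after link 2: o_2 = (2.5000, -0.8660, -1.0000)
after link 3: o_3 = (4.4976, 3.1740, -3.1651)
after link 4: o_4 = (4.4796, 7.4731, -4.3971)
after link 5: o_5 = (1.6740, 3.9665, -1.9821)
after link 6: o_6 = (2.0490, 3.1830, -3.0981)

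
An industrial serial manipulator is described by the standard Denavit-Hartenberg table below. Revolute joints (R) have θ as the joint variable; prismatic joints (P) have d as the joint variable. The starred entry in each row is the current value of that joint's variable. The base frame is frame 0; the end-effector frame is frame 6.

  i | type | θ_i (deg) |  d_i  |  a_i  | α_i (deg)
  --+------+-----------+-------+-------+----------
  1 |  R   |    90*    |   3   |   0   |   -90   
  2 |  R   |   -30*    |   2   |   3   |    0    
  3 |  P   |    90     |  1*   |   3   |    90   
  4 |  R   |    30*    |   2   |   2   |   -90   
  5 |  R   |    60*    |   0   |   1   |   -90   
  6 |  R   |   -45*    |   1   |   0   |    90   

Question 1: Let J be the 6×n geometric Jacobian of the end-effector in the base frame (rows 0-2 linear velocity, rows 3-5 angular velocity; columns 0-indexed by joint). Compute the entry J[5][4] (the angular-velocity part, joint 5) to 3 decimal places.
axis z_4 = (-0.8660,-0.2500,0.4330); lever o_n−o_4 = (0.1830,-1.3415,-0.4085)
cross product → J_v[:, 4] = (0.6830,-0.2745,1.2075)
J_ω[:, 4] = z_4
entry J[5][4] = 0.4330

0.433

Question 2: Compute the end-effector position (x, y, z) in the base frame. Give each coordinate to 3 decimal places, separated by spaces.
after link 1: o_1 = (0.0000, 0.0000, 3.0000)
after link 2: o_2 = (-2.0000, 2.5981, 4.5000)
after link 3: o_3 = (-3.0000, 4.0981, 1.9019)
after link 4: o_4 = (-4.0000, 6.6962, 1.4019)
after link 5: o_5 = (-4.2500, 6.1627, 0.5939)
after link 6: o_6 = (-3.8170, 5.3546, 0.9934)

-3.817 5.355 0.993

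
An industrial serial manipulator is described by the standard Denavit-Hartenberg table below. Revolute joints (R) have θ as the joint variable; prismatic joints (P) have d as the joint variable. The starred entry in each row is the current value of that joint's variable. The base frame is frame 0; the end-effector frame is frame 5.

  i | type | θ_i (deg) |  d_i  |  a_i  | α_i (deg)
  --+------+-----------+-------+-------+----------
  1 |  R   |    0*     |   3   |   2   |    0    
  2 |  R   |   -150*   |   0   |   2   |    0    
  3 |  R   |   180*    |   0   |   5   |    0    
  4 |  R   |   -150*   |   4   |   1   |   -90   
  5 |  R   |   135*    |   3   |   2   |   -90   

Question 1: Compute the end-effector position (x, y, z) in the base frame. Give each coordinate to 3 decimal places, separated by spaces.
after link 1: o_1 = (2.0000, 0.0000, 3.0000)
after link 2: o_2 = (0.2679, -1.0000, 3.0000)
after link 3: o_3 = (4.5981, 1.5000, 3.0000)
after link 4: o_4 = (4.0981, 0.6340, 7.0000)
after link 5: o_5 = (7.4033, 0.3587, 5.5858)

7.403 0.359 5.586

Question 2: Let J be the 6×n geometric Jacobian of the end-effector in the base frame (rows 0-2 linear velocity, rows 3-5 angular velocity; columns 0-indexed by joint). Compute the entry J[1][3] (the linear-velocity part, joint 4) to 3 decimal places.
axis z_3 = (0.0000,0.0000,1.0000); lever o_n−o_3 = (2.8052,-1.1413,2.5858)
cross product → J_v[:, 3] = (1.1413,2.8052,-0.0000)
J_ω[:, 3] = z_3
entry J[1][3] = 2.8052

2.805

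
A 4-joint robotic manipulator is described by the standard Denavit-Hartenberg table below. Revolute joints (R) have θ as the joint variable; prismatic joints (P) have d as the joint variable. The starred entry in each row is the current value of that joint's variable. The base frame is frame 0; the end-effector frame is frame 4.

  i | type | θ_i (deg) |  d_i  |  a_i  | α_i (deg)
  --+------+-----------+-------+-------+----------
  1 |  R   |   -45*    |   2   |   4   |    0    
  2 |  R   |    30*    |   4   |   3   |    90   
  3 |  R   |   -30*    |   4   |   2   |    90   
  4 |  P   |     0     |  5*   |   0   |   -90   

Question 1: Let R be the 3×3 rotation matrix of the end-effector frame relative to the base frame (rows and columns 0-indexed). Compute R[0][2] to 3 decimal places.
-0.259

End-effector z-axis (col 2 of R) = (-0.2588,-0.9659,0.0000)
R[0][2] = -0.2588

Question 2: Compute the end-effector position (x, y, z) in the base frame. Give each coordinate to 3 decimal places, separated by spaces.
3.949 -7.270 0.670

after link 1: o_1 = (2.8284, -2.8284, 2.0000)
after link 2: o_2 = (5.7262, -3.6049, 6.0000)
after link 3: o_3 = (6.3640, -7.9169, 5.0000)
after link 4: o_4 = (3.9491, -7.2698, 0.6699)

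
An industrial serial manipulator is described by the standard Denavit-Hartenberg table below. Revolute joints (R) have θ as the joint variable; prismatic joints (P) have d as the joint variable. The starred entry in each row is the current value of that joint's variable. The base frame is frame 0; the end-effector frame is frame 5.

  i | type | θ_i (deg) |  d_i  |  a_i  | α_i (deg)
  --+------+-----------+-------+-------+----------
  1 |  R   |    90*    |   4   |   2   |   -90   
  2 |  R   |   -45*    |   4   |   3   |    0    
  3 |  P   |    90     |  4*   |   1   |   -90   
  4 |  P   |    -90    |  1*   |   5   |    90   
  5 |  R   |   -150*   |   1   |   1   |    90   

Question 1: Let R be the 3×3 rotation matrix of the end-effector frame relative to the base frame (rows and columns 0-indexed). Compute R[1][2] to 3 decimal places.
-0.612

End-effector z-axis (col 2 of R) = (0.5000,-0.6124,-0.6124)
R[1][2] = -0.6124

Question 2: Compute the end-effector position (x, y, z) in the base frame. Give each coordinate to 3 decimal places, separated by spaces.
after link 1: o_1 = (0.0000, 2.0000, 4.0000)
after link 2: o_2 = (-4.0000, 4.1213, 6.1213)
after link 3: o_3 = (-8.0000, 4.8284, 5.4142)
after link 4: o_4 = (-13.0000, 4.1213, 4.7071)
after link 5: o_5 = (-12.1340, 3.7678, 5.7678)

-12.134 3.768 5.768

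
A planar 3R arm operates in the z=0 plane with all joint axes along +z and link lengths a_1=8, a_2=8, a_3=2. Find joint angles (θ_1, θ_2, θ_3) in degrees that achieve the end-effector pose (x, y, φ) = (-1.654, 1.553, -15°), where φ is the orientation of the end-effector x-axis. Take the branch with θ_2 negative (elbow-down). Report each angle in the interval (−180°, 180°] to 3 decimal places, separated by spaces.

-135.003 -150.003 -89.995

wrist centre = target − a_3·(cos φ, sin φ) = (-3.5859, 2.0706)
cos θ_2 = (17.1459−8²−8²)/(2·8·8) = -0.8660; θ_2 = -150.0026° (elbow-down)
β = atan2(2.0706,-3.5859) = 149.9959°; ψ = atan2(-3.9997,1.0716) = -75.0013°
θ_1 = β − ψ = 224.9971°
θ_3 = φ − θ_1 − θ_2 = -89.9946° (wrapped to (-180°,180°])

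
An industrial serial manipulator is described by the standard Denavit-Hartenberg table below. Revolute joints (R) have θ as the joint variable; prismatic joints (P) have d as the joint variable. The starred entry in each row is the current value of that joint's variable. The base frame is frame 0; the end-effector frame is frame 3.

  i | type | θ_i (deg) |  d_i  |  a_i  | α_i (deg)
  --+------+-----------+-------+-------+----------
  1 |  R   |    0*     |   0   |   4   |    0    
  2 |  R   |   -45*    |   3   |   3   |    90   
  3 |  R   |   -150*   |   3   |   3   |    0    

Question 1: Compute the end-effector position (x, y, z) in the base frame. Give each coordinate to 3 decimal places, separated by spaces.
after link 1: o_1 = (4.0000, 0.0000, 0.0000)
after link 2: o_2 = (6.1213, -2.1213, 3.0000)
after link 3: o_3 = (2.1629, -2.4055, 1.5000)

2.163 -2.406 1.500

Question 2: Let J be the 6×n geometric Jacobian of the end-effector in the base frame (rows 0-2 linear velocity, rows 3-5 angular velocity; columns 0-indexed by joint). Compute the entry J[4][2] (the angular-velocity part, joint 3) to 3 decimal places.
axis z_2 = (-0.7071,-0.7071,0.0000); lever o_n−o_2 = (-3.9584,-0.2842,-1.5000)
cross product → J_v[:, 2] = (1.0607,-1.0607,-2.5981)
J_ω[:, 2] = z_2
entry J[4][2] = -0.7071

-0.707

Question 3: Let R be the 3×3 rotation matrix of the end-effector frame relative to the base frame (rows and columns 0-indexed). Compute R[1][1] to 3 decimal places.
-0.354

End-effector y-axis (col 1 of R) = (0.3536,-0.3536,-0.8660)
R[1][1] = -0.3536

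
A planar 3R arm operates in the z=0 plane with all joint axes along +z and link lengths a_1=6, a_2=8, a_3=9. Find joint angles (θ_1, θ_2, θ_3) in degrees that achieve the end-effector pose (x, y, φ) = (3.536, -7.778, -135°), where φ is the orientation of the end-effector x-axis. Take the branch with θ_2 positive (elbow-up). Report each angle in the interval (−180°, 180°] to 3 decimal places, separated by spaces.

-61.256 89.995 -163.739

wrist centre = target − a_3·(cos φ, sin φ) = (9.9000, -1.4140)
cos θ_2 = (100.0087−6²−8²)/(2·6·8) = 0.0001; θ_2 = 89.9948° (elbow-up)
β = atan2(-1.4140,9.9000) = -8.1287°; ψ = atan2(8.0000,6.0007) = 53.1268°
θ_1 = β − ψ = -61.2555°
θ_3 = φ − θ_1 − θ_2 = -163.7393° (wrapped to (-180°,180°])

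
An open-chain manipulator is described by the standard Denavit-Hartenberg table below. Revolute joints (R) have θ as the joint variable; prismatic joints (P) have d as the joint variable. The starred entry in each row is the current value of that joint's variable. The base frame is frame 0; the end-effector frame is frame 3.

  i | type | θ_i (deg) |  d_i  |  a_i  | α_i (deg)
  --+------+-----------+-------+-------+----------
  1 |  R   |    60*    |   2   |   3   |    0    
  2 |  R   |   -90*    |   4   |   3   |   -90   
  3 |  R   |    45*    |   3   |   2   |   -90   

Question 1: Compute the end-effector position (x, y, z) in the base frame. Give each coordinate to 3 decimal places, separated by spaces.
after link 1: o_1 = (1.5000, 2.5981, 2.0000)
after link 2: o_2 = (4.0981, 1.0981, 6.0000)
after link 3: o_3 = (6.8228, 2.9890, 4.5858)

6.823 2.989 4.586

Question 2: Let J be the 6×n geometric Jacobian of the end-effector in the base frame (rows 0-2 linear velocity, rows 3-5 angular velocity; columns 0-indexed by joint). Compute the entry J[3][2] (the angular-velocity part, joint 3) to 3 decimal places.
axis z_2 = (0.5000,0.8660,0.0000); lever o_n−o_2 = (2.7247,1.8910,-1.4142)
cross product → J_v[:, 2] = (-1.2247,0.7071,-1.4142)
J_ω[:, 2] = z_2
entry J[3][2] = 0.5000

0.500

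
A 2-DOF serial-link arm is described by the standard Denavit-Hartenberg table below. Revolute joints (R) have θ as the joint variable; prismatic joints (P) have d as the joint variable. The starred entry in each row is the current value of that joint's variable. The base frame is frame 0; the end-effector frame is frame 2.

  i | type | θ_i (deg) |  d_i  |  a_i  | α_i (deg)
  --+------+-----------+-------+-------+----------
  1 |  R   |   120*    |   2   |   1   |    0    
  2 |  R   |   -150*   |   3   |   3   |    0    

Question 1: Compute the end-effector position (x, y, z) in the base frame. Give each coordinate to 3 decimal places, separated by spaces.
2.098 -0.634 5.000

after link 1: o_1 = (-0.5000, 0.8660, 2.0000)
after link 2: o_2 = (2.0981, -0.6340, 5.0000)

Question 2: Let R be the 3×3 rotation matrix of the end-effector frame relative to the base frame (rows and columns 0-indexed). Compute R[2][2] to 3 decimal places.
1.000

End-effector z-axis (col 2 of R) = (0.0000,0.0000,1.0000)
R[2][2] = 1.0000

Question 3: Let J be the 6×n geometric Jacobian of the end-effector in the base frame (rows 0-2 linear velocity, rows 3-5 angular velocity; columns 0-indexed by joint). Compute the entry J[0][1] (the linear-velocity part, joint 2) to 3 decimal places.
1.500

axis z_1 = (0.0000,0.0000,1.0000); lever o_n−o_1 = (2.5981,-1.5000,3.0000)
cross product → J_v[:, 1] = (1.5000,2.5981,-0.0000)
J_ω[:, 1] = z_1
entry J[0][1] = 1.5000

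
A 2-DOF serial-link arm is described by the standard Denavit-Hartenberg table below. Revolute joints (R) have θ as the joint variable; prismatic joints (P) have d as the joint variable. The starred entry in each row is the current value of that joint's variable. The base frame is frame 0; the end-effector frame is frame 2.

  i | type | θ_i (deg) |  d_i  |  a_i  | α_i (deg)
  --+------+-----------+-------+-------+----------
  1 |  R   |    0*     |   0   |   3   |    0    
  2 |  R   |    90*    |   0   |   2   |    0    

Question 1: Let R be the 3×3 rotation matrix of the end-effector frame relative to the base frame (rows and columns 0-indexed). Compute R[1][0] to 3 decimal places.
1.000

End-effector x-axis (col 0 of R) = (0.0000,1.0000,0.0000)
R[1][0] = 1.0000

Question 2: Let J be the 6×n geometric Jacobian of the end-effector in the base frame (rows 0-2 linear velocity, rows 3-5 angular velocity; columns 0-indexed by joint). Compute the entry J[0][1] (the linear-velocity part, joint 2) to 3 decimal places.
axis z_1 = (0.0000,0.0000,1.0000); lever o_n−o_1 = (0.0000,2.0000,0.0000)
cross product → J_v[:, 1] = (-2.0000,0.0000,0.0000)
J_ω[:, 1] = z_1
entry J[0][1] = -2.0000

-2.000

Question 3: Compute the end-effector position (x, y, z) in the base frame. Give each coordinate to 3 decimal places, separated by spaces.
3.000 2.000 0.000

after link 1: o_1 = (3.0000, 0.0000, 0.0000)
after link 2: o_2 = (3.0000, 2.0000, 0.0000)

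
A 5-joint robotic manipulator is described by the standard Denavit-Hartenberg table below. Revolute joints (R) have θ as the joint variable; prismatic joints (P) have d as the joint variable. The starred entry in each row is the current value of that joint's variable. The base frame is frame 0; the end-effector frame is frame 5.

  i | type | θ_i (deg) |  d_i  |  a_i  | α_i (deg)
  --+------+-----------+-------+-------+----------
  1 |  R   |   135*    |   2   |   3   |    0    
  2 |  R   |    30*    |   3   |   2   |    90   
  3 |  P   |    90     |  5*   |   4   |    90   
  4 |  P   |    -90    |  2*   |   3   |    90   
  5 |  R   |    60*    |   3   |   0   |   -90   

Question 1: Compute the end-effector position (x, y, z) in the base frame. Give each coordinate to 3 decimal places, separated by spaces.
-5.467 5.088 6.000

after link 1: o_1 = (-2.1213, 2.1213, 2.0000)
after link 2: o_2 = (-4.0532, 2.6390, 5.0000)
after link 3: o_3 = (-2.7591, 7.4686, 9.0000)
after link 4: o_4 = (-5.4674, 5.0884, 9.0000)
after link 5: o_5 = (-5.4674, 5.0884, 6.0000)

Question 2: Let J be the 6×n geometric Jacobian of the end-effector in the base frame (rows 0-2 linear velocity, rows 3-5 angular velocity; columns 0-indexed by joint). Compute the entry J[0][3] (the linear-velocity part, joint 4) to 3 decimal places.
prismatic axis z_3 = (-0.9659,0.2588,-0.0000)
J_v[:, 3] = z_3; J_ω[:, 3] = (0,0,0)
entry J[0][3] = -0.9659

-0.966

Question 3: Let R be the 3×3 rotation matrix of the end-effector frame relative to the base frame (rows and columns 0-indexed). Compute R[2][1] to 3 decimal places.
1.000

End-effector y-axis (col 1 of R) = (-0.0000,0.0000,1.0000)
R[2][1] = 1.0000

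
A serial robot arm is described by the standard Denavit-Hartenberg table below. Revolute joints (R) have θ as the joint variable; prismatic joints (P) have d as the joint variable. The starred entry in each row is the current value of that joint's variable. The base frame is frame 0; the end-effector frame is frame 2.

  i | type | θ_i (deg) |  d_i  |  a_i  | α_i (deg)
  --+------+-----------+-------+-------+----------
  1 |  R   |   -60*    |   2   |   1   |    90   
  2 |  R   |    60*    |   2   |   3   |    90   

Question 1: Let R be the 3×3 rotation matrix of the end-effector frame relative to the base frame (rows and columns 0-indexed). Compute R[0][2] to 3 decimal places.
End-effector z-axis (col 2 of R) = (0.4330,-0.7500,-0.5000)
R[0][2] = 0.4330

0.433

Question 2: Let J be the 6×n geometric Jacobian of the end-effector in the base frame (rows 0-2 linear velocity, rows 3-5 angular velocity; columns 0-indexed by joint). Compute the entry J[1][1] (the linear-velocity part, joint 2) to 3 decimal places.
axis z_1 = (-0.8660,-0.5000,0.0000); lever o_n−o_1 = (-0.9821,-2.2990,2.5981)
cross product → J_v[:, 1] = (-1.2990,2.2500,1.5000)
J_ω[:, 1] = z_1
entry J[1][1] = 2.2500

2.250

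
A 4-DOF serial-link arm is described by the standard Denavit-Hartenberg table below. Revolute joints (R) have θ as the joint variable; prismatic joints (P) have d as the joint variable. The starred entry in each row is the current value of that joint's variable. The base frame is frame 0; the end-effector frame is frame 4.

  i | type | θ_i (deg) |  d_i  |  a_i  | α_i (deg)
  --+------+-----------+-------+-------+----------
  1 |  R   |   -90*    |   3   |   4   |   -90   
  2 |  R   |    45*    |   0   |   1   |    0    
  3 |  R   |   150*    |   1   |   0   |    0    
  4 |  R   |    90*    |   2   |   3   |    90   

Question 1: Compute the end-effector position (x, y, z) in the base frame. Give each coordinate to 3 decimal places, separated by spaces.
3.000 -5.484 5.191

after link 1: o_1 = (0.0000, -4.0000, 3.0000)
after link 2: o_2 = (0.0000, -4.7071, 2.2929)
after link 3: o_3 = (1.0000, -4.7071, 2.2929)
after link 4: o_4 = (3.0000, -5.4836, 5.1907)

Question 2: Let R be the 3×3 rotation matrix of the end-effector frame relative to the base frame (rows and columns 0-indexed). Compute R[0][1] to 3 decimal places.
1.000

End-effector y-axis (col 1 of R) = (1.0000,0.0000,0.0000)
R[0][1] = 1.0000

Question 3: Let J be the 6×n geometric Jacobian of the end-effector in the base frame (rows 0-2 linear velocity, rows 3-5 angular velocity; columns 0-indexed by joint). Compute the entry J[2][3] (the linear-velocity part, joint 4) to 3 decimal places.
axis z_3 = (1.0000,0.0000,0.0000); lever o_n−o_3 = (2.0000,-0.7765,2.8978)
cross product → J_v[:, 3] = (0.0000,-2.8978,-0.7765)
J_ω[:, 3] = z_3
entry J[2][3] = -0.7765

-0.776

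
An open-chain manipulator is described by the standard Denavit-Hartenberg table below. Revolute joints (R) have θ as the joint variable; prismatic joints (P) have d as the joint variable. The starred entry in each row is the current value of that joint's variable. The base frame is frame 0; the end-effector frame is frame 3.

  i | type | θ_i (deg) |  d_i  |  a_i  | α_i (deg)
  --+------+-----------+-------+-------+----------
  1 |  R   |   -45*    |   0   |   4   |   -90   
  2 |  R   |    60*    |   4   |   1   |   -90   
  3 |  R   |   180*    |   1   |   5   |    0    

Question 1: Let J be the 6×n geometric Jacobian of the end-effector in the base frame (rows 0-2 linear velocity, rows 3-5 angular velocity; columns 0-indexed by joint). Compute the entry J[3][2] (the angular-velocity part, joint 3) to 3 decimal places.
axis z_2 = (-0.6124,0.6124,-0.5000); lever o_n−o_2 = (-2.3801,2.3801,3.8301)
cross product → J_v[:, 2] = (3.5355,3.5355,0.0000)
J_ω[:, 2] = z_2
entry J[3][2] = -0.6124

-0.612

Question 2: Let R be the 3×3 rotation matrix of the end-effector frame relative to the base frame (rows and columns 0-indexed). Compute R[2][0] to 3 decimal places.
End-effector x-axis (col 0 of R) = (-0.3536,0.3536,0.8660)
R[2][0] = 0.8660

0.866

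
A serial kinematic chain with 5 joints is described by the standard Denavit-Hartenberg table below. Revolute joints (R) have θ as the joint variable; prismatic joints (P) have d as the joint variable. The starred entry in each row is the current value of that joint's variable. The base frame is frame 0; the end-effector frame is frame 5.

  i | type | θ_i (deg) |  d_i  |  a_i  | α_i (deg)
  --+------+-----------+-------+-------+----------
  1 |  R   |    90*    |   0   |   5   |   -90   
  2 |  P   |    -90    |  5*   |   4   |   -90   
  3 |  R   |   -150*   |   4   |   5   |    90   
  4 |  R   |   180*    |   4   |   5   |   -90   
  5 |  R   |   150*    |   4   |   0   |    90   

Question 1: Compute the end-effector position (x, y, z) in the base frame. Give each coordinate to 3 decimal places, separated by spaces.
after link 1: o_1 = (0.0000, 5.0000, 0.0000)
after link 2: o_2 = (-5.0000, 5.0000, 4.0000)
after link 3: o_3 = (-7.5000, 9.0000, -0.3301)
after link 4: o_4 = (-1.5359, 9.0000, 2.0000)
after link 5: o_5 = (-1.5359, 5.0000, 2.0000)

-1.536 5.000 2.000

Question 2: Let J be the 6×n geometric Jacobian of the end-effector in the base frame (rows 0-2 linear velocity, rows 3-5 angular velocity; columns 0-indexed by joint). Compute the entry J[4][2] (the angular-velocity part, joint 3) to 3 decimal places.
axis z_2 = (-0.0000,1.0000,-0.0000); lever o_n−o_2 = (3.4641,0.0000,-2.0000)
cross product → J_v[:, 2] = (-2.0000,-0.0000,-3.4641)
J_ω[:, 2] = z_2
entry J[4][2] = 1.0000

1.000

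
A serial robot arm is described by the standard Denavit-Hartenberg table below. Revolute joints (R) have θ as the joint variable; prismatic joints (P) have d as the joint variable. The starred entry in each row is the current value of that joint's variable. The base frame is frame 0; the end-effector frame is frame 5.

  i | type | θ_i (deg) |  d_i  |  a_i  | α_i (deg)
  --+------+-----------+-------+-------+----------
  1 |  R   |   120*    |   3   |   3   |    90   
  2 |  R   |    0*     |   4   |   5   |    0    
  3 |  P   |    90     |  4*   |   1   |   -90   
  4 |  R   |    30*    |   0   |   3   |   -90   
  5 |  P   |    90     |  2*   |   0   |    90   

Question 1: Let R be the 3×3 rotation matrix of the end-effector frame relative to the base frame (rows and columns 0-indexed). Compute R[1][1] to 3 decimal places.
End-effector y-axis (col 1 of R) = (-0.7500,-0.4330,-0.5000)
R[1][1] = -0.4330

-0.433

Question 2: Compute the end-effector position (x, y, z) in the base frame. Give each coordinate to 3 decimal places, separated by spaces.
0.129 9.312 5.598

after link 1: o_1 = (-1.5000, 2.5981, 3.0000)
after link 2: o_2 = (-0.5359, 8.9282, 3.0000)
after link 3: o_3 = (2.9282, 10.9282, 4.0000)
after link 4: o_4 = (1.6292, 10.1782, 6.5981)
after link 5: o_5 = (0.1292, 9.3122, 5.5981)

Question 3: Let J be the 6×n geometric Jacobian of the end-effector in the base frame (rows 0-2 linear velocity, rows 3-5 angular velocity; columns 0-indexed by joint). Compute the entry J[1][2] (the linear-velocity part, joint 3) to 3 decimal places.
0.500

prismatic axis z_2 = (0.8660,0.5000,0.0000)
J_v[:, 2] = z_2; J_ω[:, 2] = (0,0,0)
entry J[1][2] = 0.5000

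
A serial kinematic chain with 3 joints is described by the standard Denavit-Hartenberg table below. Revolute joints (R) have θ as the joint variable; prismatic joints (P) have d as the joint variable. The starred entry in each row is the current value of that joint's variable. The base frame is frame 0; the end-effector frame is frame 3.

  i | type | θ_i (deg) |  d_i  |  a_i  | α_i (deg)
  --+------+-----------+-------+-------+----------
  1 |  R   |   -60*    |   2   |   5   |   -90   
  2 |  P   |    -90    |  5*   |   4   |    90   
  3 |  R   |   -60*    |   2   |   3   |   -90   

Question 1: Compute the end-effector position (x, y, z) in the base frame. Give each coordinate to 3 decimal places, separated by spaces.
3.580 -1.397 7.500

after link 1: o_1 = (2.5000, -4.3301, 2.0000)
after link 2: o_2 = (6.8301, -1.8301, 6.0000)
after link 3: o_3 = (3.5801, -1.3971, 7.5000)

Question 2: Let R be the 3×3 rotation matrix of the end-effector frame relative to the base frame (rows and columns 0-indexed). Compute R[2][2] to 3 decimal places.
0.866

End-effector z-axis (col 2 of R) = (0.4330,0.2500,0.8660)
R[2][2] = 0.8660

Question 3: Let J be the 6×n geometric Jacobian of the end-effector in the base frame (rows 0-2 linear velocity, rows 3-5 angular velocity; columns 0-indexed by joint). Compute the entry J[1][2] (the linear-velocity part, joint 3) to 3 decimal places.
0.750

axis z_2 = (-0.5000,0.8660,0.0000); lever o_n−o_2 = (-3.2500,0.4330,1.5000)
cross product → J_v[:, 2] = (1.2990,0.7500,2.5981)
J_ω[:, 2] = z_2
entry J[1][2] = 0.7500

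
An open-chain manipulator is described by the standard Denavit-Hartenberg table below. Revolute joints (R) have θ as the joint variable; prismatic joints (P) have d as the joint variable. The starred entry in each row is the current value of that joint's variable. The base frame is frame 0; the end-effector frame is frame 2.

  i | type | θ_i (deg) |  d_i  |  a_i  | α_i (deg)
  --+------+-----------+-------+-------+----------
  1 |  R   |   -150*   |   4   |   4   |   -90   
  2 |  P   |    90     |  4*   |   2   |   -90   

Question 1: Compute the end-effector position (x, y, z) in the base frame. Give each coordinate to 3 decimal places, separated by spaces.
after link 1: o_1 = (-3.4641, -2.0000, 4.0000)
after link 2: o_2 = (-1.4641, -5.4641, 2.0000)

-1.464 -5.464 2.000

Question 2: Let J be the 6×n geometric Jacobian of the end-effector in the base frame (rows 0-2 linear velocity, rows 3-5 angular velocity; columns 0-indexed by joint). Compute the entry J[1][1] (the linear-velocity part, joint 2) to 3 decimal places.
prismatic axis z_1 = (0.5000,-0.8660,0.0000)
J_v[:, 1] = z_1; J_ω[:, 1] = (0,0,0)
entry J[1][1] = -0.8660

-0.866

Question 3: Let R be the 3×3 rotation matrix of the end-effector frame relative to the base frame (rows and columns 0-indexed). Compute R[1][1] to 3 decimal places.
End-effector y-axis (col 1 of R) = (-0.5000,0.8660,-0.0000)
R[1][1] = 0.8660

0.866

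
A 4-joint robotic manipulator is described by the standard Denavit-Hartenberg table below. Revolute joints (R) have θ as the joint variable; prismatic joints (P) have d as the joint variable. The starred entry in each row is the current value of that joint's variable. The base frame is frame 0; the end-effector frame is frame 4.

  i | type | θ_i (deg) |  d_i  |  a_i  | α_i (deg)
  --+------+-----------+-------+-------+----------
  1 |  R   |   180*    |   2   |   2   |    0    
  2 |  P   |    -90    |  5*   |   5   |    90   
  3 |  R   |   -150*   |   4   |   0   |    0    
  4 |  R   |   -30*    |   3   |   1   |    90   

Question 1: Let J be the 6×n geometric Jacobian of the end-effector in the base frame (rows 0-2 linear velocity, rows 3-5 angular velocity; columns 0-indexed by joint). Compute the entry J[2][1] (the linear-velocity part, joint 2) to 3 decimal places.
1.000

prismatic axis z_1 = (0.0000,0.0000,1.0000)
J_v[:, 1] = z_1; J_ω[:, 1] = (0,0,0)
entry J[2][1] = 1.0000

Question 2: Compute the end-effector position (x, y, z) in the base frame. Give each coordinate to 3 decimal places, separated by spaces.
5.000 4.000 7.000

after link 1: o_1 = (-2.0000, 0.0000, 2.0000)
after link 2: o_2 = (-2.0000, 5.0000, 7.0000)
after link 3: o_3 = (2.0000, 5.0000, 7.0000)
after link 4: o_4 = (5.0000, 4.0000, 7.0000)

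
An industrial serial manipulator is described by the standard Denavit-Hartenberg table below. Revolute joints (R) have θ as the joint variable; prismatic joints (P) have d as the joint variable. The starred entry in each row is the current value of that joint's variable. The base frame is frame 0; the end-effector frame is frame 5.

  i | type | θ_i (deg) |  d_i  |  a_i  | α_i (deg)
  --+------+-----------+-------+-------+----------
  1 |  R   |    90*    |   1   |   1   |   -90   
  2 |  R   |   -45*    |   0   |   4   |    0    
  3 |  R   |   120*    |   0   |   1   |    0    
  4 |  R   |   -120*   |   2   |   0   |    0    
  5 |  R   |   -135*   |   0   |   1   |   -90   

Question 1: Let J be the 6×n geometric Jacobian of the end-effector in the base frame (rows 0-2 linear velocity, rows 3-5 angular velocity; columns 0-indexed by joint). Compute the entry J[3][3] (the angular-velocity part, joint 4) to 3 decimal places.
-1.000

axis z_3 = (-1.0000,0.0000,0.0000); lever o_n−o_3 = (-2.0000,-1.0000,0.0000)
cross product → J_v[:, 3] = (0.0000,0.0000,1.0000)
J_ω[:, 3] = z_3
entry J[3][3] = -1.0000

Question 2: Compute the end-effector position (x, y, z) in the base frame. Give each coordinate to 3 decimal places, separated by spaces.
after link 1: o_1 = (0.0000, 1.0000, 1.0000)
after link 2: o_2 = (0.0000, 3.8284, 3.8284)
after link 3: o_3 = (0.0000, 4.0872, 2.8625)
after link 4: o_4 = (-2.0000, 4.0872, 2.8625)
after link 5: o_5 = (-2.0000, 3.0872, 2.8625)

-2.000 3.087 2.863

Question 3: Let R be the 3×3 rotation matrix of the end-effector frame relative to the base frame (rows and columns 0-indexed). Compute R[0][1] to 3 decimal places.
End-effector y-axis (col 1 of R) = (1.0000,-0.0000,-0.0000)
R[0][1] = 1.0000

1.000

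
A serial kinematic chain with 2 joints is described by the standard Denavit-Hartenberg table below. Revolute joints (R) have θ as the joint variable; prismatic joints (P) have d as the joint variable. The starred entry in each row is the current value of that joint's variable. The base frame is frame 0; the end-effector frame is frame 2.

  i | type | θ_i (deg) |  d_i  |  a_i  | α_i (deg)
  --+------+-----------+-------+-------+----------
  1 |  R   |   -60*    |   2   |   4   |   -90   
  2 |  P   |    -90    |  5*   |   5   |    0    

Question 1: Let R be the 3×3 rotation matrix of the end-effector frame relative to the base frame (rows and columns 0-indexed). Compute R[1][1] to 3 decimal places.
-0.866

End-effector y-axis (col 1 of R) = (0.5000,-0.8660,-0.0000)
R[1][1] = -0.8660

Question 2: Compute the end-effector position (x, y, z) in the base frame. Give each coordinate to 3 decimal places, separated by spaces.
after link 1: o_1 = (2.0000, -3.4641, 2.0000)
after link 2: o_2 = (6.3301, -0.9641, 7.0000)

6.330 -0.964 7.000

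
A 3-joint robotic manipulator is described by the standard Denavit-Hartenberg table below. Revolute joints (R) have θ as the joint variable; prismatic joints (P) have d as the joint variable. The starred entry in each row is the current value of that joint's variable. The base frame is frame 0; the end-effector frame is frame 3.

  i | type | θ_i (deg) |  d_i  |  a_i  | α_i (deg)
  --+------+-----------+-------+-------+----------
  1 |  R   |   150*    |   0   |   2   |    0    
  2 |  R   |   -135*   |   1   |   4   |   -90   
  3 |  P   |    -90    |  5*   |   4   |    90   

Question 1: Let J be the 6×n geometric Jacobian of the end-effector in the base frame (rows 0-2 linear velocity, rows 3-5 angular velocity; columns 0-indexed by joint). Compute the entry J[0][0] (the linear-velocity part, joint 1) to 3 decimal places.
axis z_0 = ẑ; lever o_n−o_0 = (0.8376,6.8649,5.0000)
cross product → J_v[:, 0] = (-6.8649,0.8376,0.0000)
J_ω[:, 0] = z_0
entry J[0][0] = -6.8649

-6.865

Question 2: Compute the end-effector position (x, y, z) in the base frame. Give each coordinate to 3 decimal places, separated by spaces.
after link 1: o_1 = (-1.7321, 1.0000, 0.0000)
after link 2: o_2 = (2.1317, 2.0353, 1.0000)
after link 3: o_3 = (0.8376, 6.8649, 5.0000)

0.838 6.865 5.000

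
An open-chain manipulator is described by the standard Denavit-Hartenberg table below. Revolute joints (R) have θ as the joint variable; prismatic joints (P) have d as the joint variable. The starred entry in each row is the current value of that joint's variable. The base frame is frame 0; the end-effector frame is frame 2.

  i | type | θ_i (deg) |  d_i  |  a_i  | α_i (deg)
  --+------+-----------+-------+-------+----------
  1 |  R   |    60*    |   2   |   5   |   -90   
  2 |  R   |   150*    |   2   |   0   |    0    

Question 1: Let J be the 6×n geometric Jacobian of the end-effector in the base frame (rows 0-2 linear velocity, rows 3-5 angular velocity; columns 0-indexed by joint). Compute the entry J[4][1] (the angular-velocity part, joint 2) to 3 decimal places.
0.500

axis z_1 = (-0.8660,0.5000,0.0000); lever o_n−o_1 = (-1.7321,1.0000,0.0000)
cross product → J_v[:, 1] = (-0.0000,-0.0000,0.0000)
J_ω[:, 1] = z_1
entry J[4][1] = 0.5000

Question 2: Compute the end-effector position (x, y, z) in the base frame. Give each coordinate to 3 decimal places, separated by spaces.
0.768 5.330 2.000

after link 1: o_1 = (2.5000, 4.3301, 2.0000)
after link 2: o_2 = (0.7679, 5.3301, 2.0000)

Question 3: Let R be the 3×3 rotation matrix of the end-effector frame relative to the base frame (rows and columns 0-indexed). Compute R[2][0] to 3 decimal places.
End-effector x-axis (col 0 of R) = (-0.4330,-0.7500,-0.5000)
R[2][0] = -0.5000

-0.500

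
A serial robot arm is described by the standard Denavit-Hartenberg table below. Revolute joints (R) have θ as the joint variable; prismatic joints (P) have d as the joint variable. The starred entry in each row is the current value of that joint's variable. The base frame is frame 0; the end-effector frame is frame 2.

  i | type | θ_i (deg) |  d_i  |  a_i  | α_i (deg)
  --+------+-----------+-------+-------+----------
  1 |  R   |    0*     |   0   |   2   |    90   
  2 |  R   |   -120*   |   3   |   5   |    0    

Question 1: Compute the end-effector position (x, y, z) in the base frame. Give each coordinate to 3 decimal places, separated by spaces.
after link 1: o_1 = (2.0000, 0.0000, 0.0000)
after link 2: o_2 = (-0.5000, -3.0000, -4.3301)

-0.500 -3.000 -4.330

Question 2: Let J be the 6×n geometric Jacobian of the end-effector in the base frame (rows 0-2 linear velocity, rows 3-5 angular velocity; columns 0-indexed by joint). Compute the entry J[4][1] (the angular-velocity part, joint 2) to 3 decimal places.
-1.000

axis z_1 = (0.0000,-1.0000,0.0000); lever o_n−o_1 = (-2.5000,-3.0000,-4.3301)
cross product → J_v[:, 1] = (4.3301,-0.0000,-2.5000)
J_ω[:, 1] = z_1
entry J[4][1] = -1.0000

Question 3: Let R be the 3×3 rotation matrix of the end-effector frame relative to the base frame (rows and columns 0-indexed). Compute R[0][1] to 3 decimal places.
0.866

End-effector y-axis (col 1 of R) = (0.8660,-0.0000,-0.5000)
R[0][1] = 0.8660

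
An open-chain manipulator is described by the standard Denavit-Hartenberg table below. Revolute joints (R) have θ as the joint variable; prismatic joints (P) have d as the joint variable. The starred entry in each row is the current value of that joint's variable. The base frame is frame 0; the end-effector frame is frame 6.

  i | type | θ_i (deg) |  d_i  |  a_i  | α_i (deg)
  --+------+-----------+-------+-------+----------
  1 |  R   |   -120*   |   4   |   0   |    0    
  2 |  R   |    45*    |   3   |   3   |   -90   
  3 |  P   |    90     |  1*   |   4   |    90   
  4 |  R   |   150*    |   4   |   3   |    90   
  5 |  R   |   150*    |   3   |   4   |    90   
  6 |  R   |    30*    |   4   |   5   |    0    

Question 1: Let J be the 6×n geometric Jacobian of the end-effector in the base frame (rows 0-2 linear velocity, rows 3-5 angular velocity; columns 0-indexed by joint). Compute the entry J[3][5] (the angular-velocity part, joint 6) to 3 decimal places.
0.466

axis z_5 = (0.4656,-0.7718,0.4330); lever o_n−o_5 = (2.7030,-5.1035,-2.7655)
cross product → J_v[:, 5] = (4.3443,2.4582,-0.2901)
J_ω[:, 5] = z_5
entry J[3][5] = 0.4656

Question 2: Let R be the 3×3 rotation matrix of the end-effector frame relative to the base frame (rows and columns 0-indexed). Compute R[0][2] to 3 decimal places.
End-effector z-axis (col 2 of R) = (0.4656,-0.7718,0.4330)
R[0][2] = 0.4656

0.466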